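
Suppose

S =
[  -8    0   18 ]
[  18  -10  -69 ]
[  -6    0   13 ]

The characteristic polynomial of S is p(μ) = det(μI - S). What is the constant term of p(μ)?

p(μ) = μ^3 + 5μ^2 - 46μ + 40.
The constant term is 40.

40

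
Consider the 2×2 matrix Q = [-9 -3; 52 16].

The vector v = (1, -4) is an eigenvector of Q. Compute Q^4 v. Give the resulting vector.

First find the eigenvalue: Qv = (3, -12) = 3·(1, -4), so λ = 3.
Then Q^4 v = λ^4·v = 3^4·(1, -4) = 81·(1, -4) = (81, -324).

(81, -324)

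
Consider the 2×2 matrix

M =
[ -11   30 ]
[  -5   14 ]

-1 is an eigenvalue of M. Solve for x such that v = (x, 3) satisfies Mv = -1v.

9

We need (M + 1I)v = 0.
M + 1I = [[-10, 30], [-5, 15]].
Row 1: (-10)·x + (30)·3 = 0
Row 2: (-5)·x + (15)·3 = 0
Solving gives x = 9.
Check: M·(9, 3) = (-9, -3) = -1·(9, 3).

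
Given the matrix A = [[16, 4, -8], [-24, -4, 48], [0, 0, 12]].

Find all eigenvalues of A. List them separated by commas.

Set up det(lambda·I - A) = 0.
Cofactor expansion gives p(lambda) = lambda^3 - 24·lambda^2 + 176·lambda - 384.
Try lambda = 4: p(4) = 0, so 4 is a root.
Factor out (lambda - 4): p(lambda) = (lambda - 4)·(lambda^2 - 20·lambda + 96).
The quadratic factors as (lambda - 8)·(lambda - 12).
Eigenvalues: 4, 8, 12.

4, 8, 12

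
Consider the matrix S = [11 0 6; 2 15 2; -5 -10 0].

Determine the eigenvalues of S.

5, 10, 11

Compute the characteristic polynomial p(r) = det(rI - S).
Expanding along the first row, p(r) = r^3 - 26r^2 + 215r - 550.
Since p(5) = 0, r = 5 is a root.
Dividing by (r - 5) leaves r^2 - 21r + 110.
The quadratic factors as (r - 10)·(r - 11).
Eigenvalues: 5, 10, 11.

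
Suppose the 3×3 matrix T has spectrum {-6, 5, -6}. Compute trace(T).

trace(T) is the sum of the eigenvalues: (-6) + (5) + (-6) = -7.

-7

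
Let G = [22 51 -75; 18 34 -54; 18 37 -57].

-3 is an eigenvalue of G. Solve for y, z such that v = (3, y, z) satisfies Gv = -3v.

We need (G + 3I)v = 0.
G + 3I = [[25, 51, -75], [18, 37, -54], [18, 37, -54]].
Row 1: (25)·3 + (51)·y + (-75)·z = 0
Row 2: (18)·3 + (37)·y + (-54)·z = 0
Row 3: (18)·3 + (37)·y + (-54)·z = 0
Solving gives y = 0, z = 1.
Check: G·(3, 0, 1) = (-9, 0, -3) = -3·(3, 0, 1).

0, 1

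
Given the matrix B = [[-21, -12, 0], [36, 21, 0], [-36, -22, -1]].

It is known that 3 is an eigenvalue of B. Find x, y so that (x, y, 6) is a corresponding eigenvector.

We need (B - 3I)v = 0.
B - 3I = [[-24, -12, 0], [36, 18, 0], [-36, -22, -4]].
Row 1: (-24)·x + (-12)·y + (0)·6 = 0
Row 2: (36)·x + (18)·y + (0)·6 = 0
Row 3: (-36)·x + (-22)·y + (-4)·6 = 0
Solving gives x = 3, y = -6.
Check: B·(3, -6, 6) = (9, -18, 18) = 3·(3, -6, 6).

3, -6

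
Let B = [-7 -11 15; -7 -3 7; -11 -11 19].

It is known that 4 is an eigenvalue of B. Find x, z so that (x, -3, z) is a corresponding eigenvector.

3, 0

We need (B - 4I)v = 0.
B - 4I = [[-11, -11, 15], [-7, -7, 7], [-11, -11, 15]].
Row 1: (-11)·x + (-11)·-3 + (15)·z = 0
Row 2: (-7)·x + (-7)·-3 + (7)·z = 0
Row 3: (-11)·x + (-11)·-3 + (15)·z = 0
Solving gives x = 3, z = 0.
Check: B·(3, -3, 0) = (12, -12, 0) = 4·(3, -3, 0).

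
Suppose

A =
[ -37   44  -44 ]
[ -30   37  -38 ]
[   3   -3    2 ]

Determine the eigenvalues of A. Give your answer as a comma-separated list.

-4, -1, 7

Set up det(tI - A) = 0.
Cofactor expansion gives p(t) = t^3 - 2t^2 - 31t - 28.
Try t = -4: p(-4) = 0, so -4 is a root.
Factor out (t + 4): p(t) = (t + 4)·(t^2 - 6t - 7).
The quadratic factors as (t + 1)·(t - 7).
Eigenvalues: -4, -1, 7.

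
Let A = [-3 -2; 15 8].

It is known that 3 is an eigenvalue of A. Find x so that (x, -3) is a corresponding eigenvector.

We need (A - 3I)v = 0.
A - 3I = [[-6, -2], [15, 5]].
Row 1: (-6)·x + (-2)·-3 = 0
Row 2: (15)·x + (5)·-3 = 0
Solving gives x = 1.
Check: A·(1, -3) = (3, -9) = 3·(1, -3).

1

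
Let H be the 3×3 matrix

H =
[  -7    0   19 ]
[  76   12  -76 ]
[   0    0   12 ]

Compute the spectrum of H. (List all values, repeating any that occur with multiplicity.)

-7, 12, 12

Compute the characteristic polynomial p(r) = det(rI - H).
Expanding the 3×3 determinant: p(r) = r^3 - 17r^2 - 24r + 1008.
Rational-root test: r = -7 gives p(-7) = 0.
Dividing by (r + 7) leaves r^2 - 24r + 144.
The quadratic factor is (r - 12)^2.
Eigenvalues: -7, 12, 12.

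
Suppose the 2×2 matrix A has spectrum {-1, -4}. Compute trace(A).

trace(A) is the sum of the eigenvalues: (-1) + (-4) = -5.

-5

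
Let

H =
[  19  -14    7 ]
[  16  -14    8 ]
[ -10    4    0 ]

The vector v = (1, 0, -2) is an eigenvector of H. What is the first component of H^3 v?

125

First find the eigenvalue: Hv = (5, 0, -10) = 5·(1, 0, -2), so λ = 5.
Then H^3 v = λ^3·v = 5^3·(1, 0, -2) = 125·(1, 0, -2) = (125, 0, -250).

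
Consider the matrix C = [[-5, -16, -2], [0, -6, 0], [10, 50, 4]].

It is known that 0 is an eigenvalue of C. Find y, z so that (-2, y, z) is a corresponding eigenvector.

0, 5

We need (C)v = 0.
C = [[-5, -16, -2], [0, -6, 0], [10, 50, 4]].
Row 1: (-5)·-2 + (-16)·y + (-2)·z = 0
Row 2: (0)·-2 + (-6)·y + (0)·z = 0
Row 3: (10)·-2 + (50)·y + (4)·z = 0
Solving gives y = 0, z = 5.
Check: C·(-2, 0, 5) = (0, 0, 0) = 0·(-2, 0, 5).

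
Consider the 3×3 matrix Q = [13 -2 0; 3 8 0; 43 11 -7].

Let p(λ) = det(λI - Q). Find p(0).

770

p(0) = det(0·I − Q) = det(−Q) = (−1)^3·det(Q).
det(Q) = -770, so p(0) = 770.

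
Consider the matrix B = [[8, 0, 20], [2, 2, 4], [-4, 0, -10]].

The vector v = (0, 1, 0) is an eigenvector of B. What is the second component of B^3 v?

First find the eigenvalue: Bv = (0, 2, 0) = 2·(0, 1, 0), so λ = 2.
Then B^3 v = λ^3·v = 2^3·(0, 1, 0) = 8·(0, 1, 0) = (0, 8, 0).

8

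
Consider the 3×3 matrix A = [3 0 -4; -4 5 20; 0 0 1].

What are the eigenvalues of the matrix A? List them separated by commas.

Set up det(tI - A) = 0.
Expanding the 3×3 determinant: p(t) = t^3 - 9t^2 + 23t - 15.
Since p(3) = 0, t = 3 is a root.
Factor out (t - 3): p(t) = (t - 3)·(t^2 - 6t + 5).
The quadratic factors as (t - 1)·(t - 5).
Eigenvalues: 1, 3, 5.

1, 3, 5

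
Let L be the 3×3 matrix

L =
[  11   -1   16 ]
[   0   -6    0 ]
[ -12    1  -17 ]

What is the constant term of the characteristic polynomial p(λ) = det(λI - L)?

30

p(0) = det(0·I − L) = det(−L) = (−1)^3·det(L).
det(L) = -30, so p(0) = 30.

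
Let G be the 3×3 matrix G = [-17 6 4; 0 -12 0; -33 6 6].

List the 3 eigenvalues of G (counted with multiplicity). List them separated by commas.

The characteristic polynomial is p(lambda) = det(lambda·I - G).
Cofactor expansion gives p(lambda) = lambda^3 + 23·lambda^2 + 162·lambda + 360.
Rational-root test: lambda = -5 gives p(-5) = 0.
Dividing by (lambda + 5) leaves lambda^2 + 18·lambda + 72.
The quadratic factors as (lambda + 12)·(lambda + 6).
Eigenvalues: -12, -6, -5.

-12, -6, -5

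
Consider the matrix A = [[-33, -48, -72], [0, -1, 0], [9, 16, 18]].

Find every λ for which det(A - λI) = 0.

-9, -6, -1

Set up det(λI - A) = 0.
Cofactor expansion gives p(λ) = λ^3 + 16λ^2 + 69λ + 54.
Since p(-1) = 0, λ = -1 is a root.
Dividing by (λ + 1) leaves λ^2 + 15λ + 54.
The quadratic factors as (λ + 9)·(λ + 6).
Eigenvalues: -9, -6, -1.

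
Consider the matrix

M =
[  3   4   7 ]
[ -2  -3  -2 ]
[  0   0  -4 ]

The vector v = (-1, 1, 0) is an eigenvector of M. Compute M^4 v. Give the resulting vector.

(-1, 1, 0)

First find the eigenvalue: Mv = (1, -1, 0) = -1·(-1, 1, 0), so λ = -1.
Then M^4 v = λ^4·v = (-1)^4·(-1, 1, 0) = 1·(-1, 1, 0) = (-1, 1, 0).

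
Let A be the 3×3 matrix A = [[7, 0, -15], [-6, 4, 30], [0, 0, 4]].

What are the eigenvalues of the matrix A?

Set up det(lambda·I - A) = 0.
Expanding the 3×3 determinant: p(lambda) = lambda^3 - 15·lambda^2 + 72·lambda - 112.
Rational-root test: lambda = 4 gives p(4) = 0.
Factor out (lambda - 4): p(lambda) = (lambda - 4)·(lambda^2 - 11·lambda + 28).
The quadratic factors as (lambda - 4)·(lambda - 7).
Eigenvalues: 4, 4, 7.

4, 4, 7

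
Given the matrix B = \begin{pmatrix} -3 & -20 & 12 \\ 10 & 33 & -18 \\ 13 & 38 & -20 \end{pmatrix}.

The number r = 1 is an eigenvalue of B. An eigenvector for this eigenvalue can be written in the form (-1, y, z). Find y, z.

We need (B - 1I)v = 0.
B - 1I = [[-4, -20, 12], [10, 32, -18], [13, 38, -21]].
Row 1: (-4)·-1 + (-20)·y + (12)·z = 0
Row 2: (10)·-1 + (32)·y + (-18)·z = 0
Row 3: (13)·-1 + (38)·y + (-21)·z = 0
Solving gives y = 2, z = 3.
Check: B·(-1, 2, 3) = (-1, 2, 3) = 1·(-1, 2, 3).

2, 3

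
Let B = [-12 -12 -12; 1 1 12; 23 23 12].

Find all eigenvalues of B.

Set up det(λI - B) = 0.
Expanding along the first row, p(λ) = λ^3 - λ^2 - 132λ.
Since p(0) = 0, λ = 0 is a root.
Factor out λ: p(λ) = λ·(λ^2 - λ - 132).
The quadratic factors as (λ + 11)·(λ - 12).
Eigenvalues: -11, 0, 12.

-11, 0, 12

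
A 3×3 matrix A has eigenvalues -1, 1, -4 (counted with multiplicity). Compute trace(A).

-4

trace(A) is the sum of the eigenvalues: (-1) + (1) + (-4) = -4.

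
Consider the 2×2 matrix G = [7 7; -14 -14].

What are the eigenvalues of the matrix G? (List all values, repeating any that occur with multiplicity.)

det(G - rI) = (7 - r)(-14 - r) - (7)·(-14) = r^2 + 7r.
This factors as (r + 7)·r = 0.
Eigenvalues: -7, 0.

-7, 0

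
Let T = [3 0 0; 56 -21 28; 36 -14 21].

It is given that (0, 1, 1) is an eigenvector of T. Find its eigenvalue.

7

Compute Tv: T·(0, 1, 1) = (0, 7, 7).
Since Tv = λv, compare component 2: 7 = λ·1, so λ = 7.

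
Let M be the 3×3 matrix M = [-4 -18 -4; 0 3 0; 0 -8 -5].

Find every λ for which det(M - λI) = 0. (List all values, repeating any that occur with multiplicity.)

-5, -4, 3

The characteristic polynomial is p(λ) = det(λI - M).
Expanding along the first row, p(λ) = λ^3 + 6λ^2 - 7λ - 60.
Try λ = 3: p(3) = 0, so 3 is a root.
Dividing by (λ - 3) leaves λ^2 + 9λ + 20.
The quadratic factors as (λ + 5)·(λ + 4).
Eigenvalues: -5, -4, 3.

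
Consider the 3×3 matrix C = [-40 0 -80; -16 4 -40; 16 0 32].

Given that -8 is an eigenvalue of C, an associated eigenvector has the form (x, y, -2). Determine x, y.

5, 0

We need (C + 8I)v = 0.
C + 8I = [[-32, 0, -80], [-16, 12, -40], [16, 0, 40]].
Row 1: (-32)·x + (0)·y + (-80)·-2 = 0
Row 2: (-16)·x + (12)·y + (-40)·-2 = 0
Row 3: (16)·x + (0)·y + (40)·-2 = 0
Solving gives x = 5, y = 0.
Check: C·(5, 0, -2) = (-40, 0, 16) = -8·(5, 0, -2).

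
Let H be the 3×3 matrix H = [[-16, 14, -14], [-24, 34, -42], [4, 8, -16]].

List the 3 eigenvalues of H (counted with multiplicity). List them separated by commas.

-8, -2, 12

Compute the characteristic polynomial p(s) = det(sI - H).
Cofactor expansion gives p(s) = s^3 - 2s^2 - 104s - 192.
Since p(-8) = 0, s = -8 is a root.
Factor out (s + 8): p(s) = (s + 8)·(s^2 - 10s - 24).
The quadratic factors as (s + 2)·(s - 12).
Eigenvalues: -8, -2, 12.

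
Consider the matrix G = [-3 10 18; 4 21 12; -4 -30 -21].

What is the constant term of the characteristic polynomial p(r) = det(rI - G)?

45

p(0) = det(0·I − G) = det(−G) = (−1)^3·det(G).
det(G) = -45, so p(0) = 45.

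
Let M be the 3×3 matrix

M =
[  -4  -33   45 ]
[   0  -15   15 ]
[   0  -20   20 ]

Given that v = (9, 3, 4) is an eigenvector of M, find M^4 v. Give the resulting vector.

(5625, 1875, 2500)

First find the eigenvalue: Mv = (45, 15, 20) = 5·(9, 3, 4), so λ = 5.
Then M^4 v = λ^4·v = 5^4·(9, 3, 4) = 625·(9, 3, 4) = (5625, 1875, 2500).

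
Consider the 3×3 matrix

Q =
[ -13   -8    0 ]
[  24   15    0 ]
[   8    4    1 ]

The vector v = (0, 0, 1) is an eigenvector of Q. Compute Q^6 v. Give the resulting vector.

(0, 0, 1)

First find the eigenvalue: Qv = (0, 0, 1) = 1·(0, 0, 1), so λ = 1.
Then Q^6 v = λ^6·v = 1^6·(0, 0, 1) = 1·(0, 0, 1) = (0, 0, 1).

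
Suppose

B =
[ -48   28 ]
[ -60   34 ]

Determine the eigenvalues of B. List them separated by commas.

det(B - sI) = (-48 - s)(34 - s) - (28)·(-60) = s^2 + 14s + 48.
This factors as (s + 8)·(s + 6) = 0.
Eigenvalues: -8, -6.

-8, -6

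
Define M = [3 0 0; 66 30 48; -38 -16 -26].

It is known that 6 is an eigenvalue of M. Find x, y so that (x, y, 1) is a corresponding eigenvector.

0, -2

We need (M - 6I)v = 0.
M - 6I = [[-3, 0, 0], [66, 24, 48], [-38, -16, -32]].
Row 1: (-3)·x + (0)·y + (0)·1 = 0
Row 2: (66)·x + (24)·y + (48)·1 = 0
Row 3: (-38)·x + (-16)·y + (-32)·1 = 0
Solving gives x = 0, y = -2.
Check: M·(0, -2, 1) = (0, -12, 6) = 6·(0, -2, 1).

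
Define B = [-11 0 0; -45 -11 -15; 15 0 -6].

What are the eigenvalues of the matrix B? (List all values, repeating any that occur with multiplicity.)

Compute the characteristic polynomial p(s) = det(sI - B).
Cofactor expansion gives p(s) = s^3 + 28s^2 + 253s + 726.
Rational-root test: s = -6 gives p(-6) = 0.
Dividing by (s + 6) leaves s^2 + 22s + 121.
The quadratic factor is (s + 11)^2.
Eigenvalues: -11, -11, -6.

-11, -11, -6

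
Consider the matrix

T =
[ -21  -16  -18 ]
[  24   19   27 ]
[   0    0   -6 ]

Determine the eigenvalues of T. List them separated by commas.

The characteristic polynomial is p(λ) = det(λI - T).
Expanding along the first row, p(λ) = λ^3 + 8λ^2 - 3λ - 90.
Rational-root test: λ = -5 gives p(-5) = 0.
Dividing by (λ + 5) leaves λ^2 + 3λ - 18.
The quadratic factors as (λ + 6)·(λ - 3).
Eigenvalues: -6, -5, 3.

-6, -5, 3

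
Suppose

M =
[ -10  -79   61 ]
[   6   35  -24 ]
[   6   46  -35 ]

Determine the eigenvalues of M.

The characteristic polynomial is p(λ) = det(λI - M).
Expanding the 3×3 determinant: p(λ) = λ^3 + 10λ^2 - 13λ - 22.
Since p(2) = 0, λ = 2 is a root.
Factor out (λ - 2): p(λ) = (λ - 2)·(λ^2 + 12λ + 11).
The quadratic factors as (λ + 11)·(λ + 1).
Eigenvalues: -11, -1, 2.

-11, -1, 2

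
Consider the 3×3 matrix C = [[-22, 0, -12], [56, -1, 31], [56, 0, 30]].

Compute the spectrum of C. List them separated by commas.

Compute the characteristic polynomial p(t) = det(tI - C).
Expanding the 3×3 determinant: p(t) = t^3 - 7t^2 + 4t + 12.
Try t = -1: p(-1) = 0, so -1 is a root.
Dividing by (t + 1) leaves t^2 - 8t + 12.
The quadratic factors as (t - 2)·(t - 6).
Eigenvalues: -1, 2, 6.

-1, 2, 6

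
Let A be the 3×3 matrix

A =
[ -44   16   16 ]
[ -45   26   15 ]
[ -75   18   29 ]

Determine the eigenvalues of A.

-4, 4, 11

Set up det(sI - A) = 0.
Cofactor expansion gives p(s) = s^3 - 11s^2 - 16s + 176.
Rational-root test: s = -4 gives p(-4) = 0.
Dividing by (s + 4) leaves s^2 - 15s + 44.
The quadratic factors as (s - 4)·(s - 11).
Eigenvalues: -4, 4, 11.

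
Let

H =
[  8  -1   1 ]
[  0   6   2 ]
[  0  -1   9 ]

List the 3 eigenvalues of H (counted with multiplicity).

7, 8, 8

Compute the characteristic polynomial p(t) = det(tI - H).
Expanding along the first row, p(t) = t^3 - 23t^2 + 176t - 448.
Rational-root test: t = 7 gives p(7) = 0.
Factor out (t - 7): p(t) = (t - 7)·(t^2 - 16t + 64).
The quadratic factor is (t - 8)^2.
Eigenvalues: 7, 8, 8.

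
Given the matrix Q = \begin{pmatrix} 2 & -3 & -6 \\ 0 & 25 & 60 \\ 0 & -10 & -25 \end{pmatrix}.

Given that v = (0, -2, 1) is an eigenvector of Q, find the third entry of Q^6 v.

15625

First find the eigenvalue: Qv = (0, 10, -5) = -5·(0, -2, 1), so λ = -5.
Then Q^6 v = λ^6·v = (-5)^6·(0, -2, 1) = 15625·(0, -2, 1) = (0, -31250, 15625).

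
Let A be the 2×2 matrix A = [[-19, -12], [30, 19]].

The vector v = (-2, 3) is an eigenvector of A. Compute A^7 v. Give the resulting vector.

(2, -3)

First find the eigenvalue: Av = (2, -3) = -1·(-2, 3), so λ = -1.
Then A^7 v = λ^7·v = (-1)^7·(-2, 3) = -1·(-2, 3) = (2, -3).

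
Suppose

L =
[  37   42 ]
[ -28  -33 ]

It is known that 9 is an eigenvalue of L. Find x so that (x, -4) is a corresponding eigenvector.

6

We need (L - 9I)v = 0.
L - 9I = [[28, 42], [-28, -42]].
Row 1: (28)·x + (42)·-4 = 0
Row 2: (-28)·x + (-42)·-4 = 0
Solving gives x = 6.
Check: L·(6, -4) = (54, -36) = 9·(6, -4).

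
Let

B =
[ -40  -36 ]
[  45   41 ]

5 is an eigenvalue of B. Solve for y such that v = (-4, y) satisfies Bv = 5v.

5

We need (B - 5I)v = 0.
B - 5I = [[-45, -36], [45, 36]].
Row 1: (-45)·-4 + (-36)·y = 0
Row 2: (45)·-4 + (36)·y = 0
Solving gives y = 5.
Check: B·(-4, 5) = (-20, 25) = 5·(-4, 5).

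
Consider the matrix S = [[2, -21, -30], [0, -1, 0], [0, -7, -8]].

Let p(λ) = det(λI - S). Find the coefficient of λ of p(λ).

p(λ) = λ^3 + 7λ^2 - 10λ - 16.
The coefficient of λ is -10.

-10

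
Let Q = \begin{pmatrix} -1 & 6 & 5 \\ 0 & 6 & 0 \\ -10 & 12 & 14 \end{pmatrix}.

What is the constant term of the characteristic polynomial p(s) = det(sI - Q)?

p(0) = det(0·I − Q) = det(−Q) = (−1)^3·det(Q).
det(Q) = 216, so p(0) = -216.

-216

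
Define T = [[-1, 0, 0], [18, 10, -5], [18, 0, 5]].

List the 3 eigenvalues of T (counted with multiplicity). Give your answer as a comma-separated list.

-1, 5, 10

The characteristic polynomial is p(λ) = det(λI - T).
Expanding the 3×3 determinant: p(λ) = λ^3 - 14λ^2 + 35λ + 50.
Try λ = -1: p(-1) = 0, so -1 is a root.
Dividing by (λ + 1) leaves λ^2 - 15λ + 50.
The quadratic factors as (λ - 5)·(λ - 10).
Eigenvalues: -1, 5, 10.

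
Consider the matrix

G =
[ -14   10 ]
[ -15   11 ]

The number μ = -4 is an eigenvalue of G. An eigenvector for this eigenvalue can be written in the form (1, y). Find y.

We need (G + 4I)v = 0.
G + 4I = [[-10, 10], [-15, 15]].
Row 1: (-10)·1 + (10)·y = 0
Row 2: (-15)·1 + (15)·y = 0
Solving gives y = 1.
Check: G·(1, 1) = (-4, -4) = -4·(1, 1).

1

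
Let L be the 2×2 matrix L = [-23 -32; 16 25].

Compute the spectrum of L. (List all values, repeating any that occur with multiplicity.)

-7, 9

det(L - sI) = (-23 - s)(25 - s) - (-32)·(16) = s^2 - 2s - 63.
This factors as (s + 7)·(s - 9) = 0.
Eigenvalues: -7, 9.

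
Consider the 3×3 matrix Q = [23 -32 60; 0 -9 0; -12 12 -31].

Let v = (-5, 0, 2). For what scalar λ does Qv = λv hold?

Compute Qv: Q·(-5, 0, 2) = (5, 0, -2).
Since Qv = λv, compare component 1: 5 = λ·-5, so λ = -1.

-1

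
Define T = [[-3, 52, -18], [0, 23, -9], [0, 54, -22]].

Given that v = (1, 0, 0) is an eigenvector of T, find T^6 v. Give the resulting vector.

First find the eigenvalue: Tv = (-3, 0, 0) = -3·(1, 0, 0), so λ = -3.
Then T^6 v = λ^6·v = (-3)^6·(1, 0, 0) = 729·(1, 0, 0) = (729, 0, 0).

(729, 0, 0)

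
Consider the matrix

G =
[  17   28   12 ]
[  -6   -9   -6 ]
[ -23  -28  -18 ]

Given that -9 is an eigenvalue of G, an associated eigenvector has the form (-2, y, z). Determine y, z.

1, 2

We need (G + 9I)v = 0.
G + 9I = [[26, 28, 12], [-6, 0, -6], [-23, -28, -9]].
Row 1: (26)·-2 + (28)·y + (12)·z = 0
Row 2: (-6)·-2 + (0)·y + (-6)·z = 0
Row 3: (-23)·-2 + (-28)·y + (-9)·z = 0
Solving gives y = 1, z = 2.
Check: G·(-2, 1, 2) = (18, -9, -18) = -9·(-2, 1, 2).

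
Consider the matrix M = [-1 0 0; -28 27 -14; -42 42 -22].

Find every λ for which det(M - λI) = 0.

Set up det(lambda·I - M) = 0.
Cofactor expansion gives p(lambda) = lambda^3 - 4·lambda^2 - 11·lambda - 6.
Since p(6) = 0, lambda = 6 is a root.
Factor out (lambda - 6): p(lambda) = (lambda - 6)·(lambda^2 + 2·lambda + 1).
The quadratic factor is (lambda + 1)^2.
Eigenvalues: -1, -1, 6.

-1, -1, 6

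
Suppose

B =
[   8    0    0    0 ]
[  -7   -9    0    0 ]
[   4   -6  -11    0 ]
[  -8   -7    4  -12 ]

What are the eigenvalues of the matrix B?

B is lower triangular, so its eigenvalues are the diagonal entries.
Diagonal: 8, -9, -11, -12.

-12, -11, -9, 8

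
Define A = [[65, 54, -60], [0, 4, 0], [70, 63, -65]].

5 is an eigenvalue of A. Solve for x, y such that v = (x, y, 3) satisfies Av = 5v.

3, 0

We need (A - 5I)v = 0.
A - 5I = [[60, 54, -60], [0, -1, 0], [70, 63, -70]].
Row 1: (60)·x + (54)·y + (-60)·3 = 0
Row 2: (0)·x + (-1)·y + (0)·3 = 0
Row 3: (70)·x + (63)·y + (-70)·3 = 0
Solving gives x = 3, y = 0.
Check: A·(3, 0, 3) = (15, 0, 15) = 5·(3, 0, 3).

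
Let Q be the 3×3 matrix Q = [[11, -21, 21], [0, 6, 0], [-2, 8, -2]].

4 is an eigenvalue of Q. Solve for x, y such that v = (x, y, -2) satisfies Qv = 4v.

6, 0

We need (Q - 4I)v = 0.
Q - 4I = [[7, -21, 21], [0, 2, 0], [-2, 8, -6]].
Row 1: (7)·x + (-21)·y + (21)·-2 = 0
Row 2: (0)·x + (2)·y + (0)·-2 = 0
Row 3: (-2)·x + (8)·y + (-6)·-2 = 0
Solving gives x = 6, y = 0.
Check: Q·(6, 0, -2) = (24, 0, -8) = 4·(6, 0, -2).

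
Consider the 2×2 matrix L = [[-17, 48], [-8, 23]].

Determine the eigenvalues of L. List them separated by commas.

det(L - lambda·I) = (-17 - lambda)(23 - lambda) - (48)·(-8) = lambda^2 - 6·lambda - 7.
This factors as (lambda + 1)·(lambda - 7) = 0.
Eigenvalues: -1, 7.

-1, 7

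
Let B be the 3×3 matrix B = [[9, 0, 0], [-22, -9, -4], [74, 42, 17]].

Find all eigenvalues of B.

3, 5, 9

Compute the characteristic polynomial p(lambda) = det(lambda·I - B).
Expanding the 3×3 determinant: p(lambda) = lambda^3 - 17·lambda^2 + 87·lambda - 135.
Rational-root test: lambda = 3 gives p(3) = 0.
Factor out (lambda - 3): p(lambda) = (lambda - 3)·(lambda^2 - 14·lambda + 45).
The quadratic factors as (lambda - 5)·(lambda - 9).
Eigenvalues: 3, 5, 9.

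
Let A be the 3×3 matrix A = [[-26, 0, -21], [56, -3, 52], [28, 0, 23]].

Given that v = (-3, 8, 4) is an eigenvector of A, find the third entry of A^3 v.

32

First find the eigenvalue: Av = (-6, 16, 8) = 2·(-3, 8, 4), so λ = 2.
Then A^3 v = λ^3·v = 2^3·(-3, 8, 4) = 8·(-3, 8, 4) = (-24, 64, 32).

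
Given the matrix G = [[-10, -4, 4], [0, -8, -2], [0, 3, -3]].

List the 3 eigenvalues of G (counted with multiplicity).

-10, -6, -5

Compute the characteristic polynomial p(λ) = det(λI - G).
Expanding along the first row, p(λ) = λ^3 + 21λ^2 + 140λ + 300.
Since p(-6) = 0, λ = -6 is a root.
Dividing by (λ + 6) leaves λ^2 + 15λ + 50.
The quadratic factors as (λ + 10)·(λ + 5).
Eigenvalues: -10, -6, -5.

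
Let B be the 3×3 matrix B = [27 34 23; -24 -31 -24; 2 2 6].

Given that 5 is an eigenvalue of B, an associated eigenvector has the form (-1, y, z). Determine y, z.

We need (B - 5I)v = 0.
B - 5I = [[22, 34, 23], [-24, -36, -24], [2, 2, 1]].
Row 1: (22)·-1 + (34)·y + (23)·z = 0
Row 2: (-24)·-1 + (-36)·y + (-24)·z = 0
Row 3: (2)·-1 + (2)·y + (1)·z = 0
Solving gives y = 2, z = -2.
Check: B·(-1, 2, -2) = (-5, 10, -10) = 5·(-1, 2, -2).

2, -2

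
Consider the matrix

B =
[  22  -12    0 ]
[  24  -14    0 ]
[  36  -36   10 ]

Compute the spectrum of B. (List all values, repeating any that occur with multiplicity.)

-2, 10, 10

The characteristic polynomial is p(λ) = det(λI - B).
Expanding the 3×3 determinant: p(λ) = λ^3 - 18λ^2 + 60λ + 200.
Try λ = -2: p(-2) = 0, so -2 is a root.
Dividing by (λ + 2) leaves λ^2 - 20λ + 100.
The quadratic factor is (λ - 10)^2.
Eigenvalues: -2, 10, 10.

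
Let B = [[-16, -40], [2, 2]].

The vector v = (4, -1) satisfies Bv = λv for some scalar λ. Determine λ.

-6

Compute Bv: B·(4, -1) = (-24, 6).
Since Bv = λv, compare component 1: -24 = λ·4, so λ = -6.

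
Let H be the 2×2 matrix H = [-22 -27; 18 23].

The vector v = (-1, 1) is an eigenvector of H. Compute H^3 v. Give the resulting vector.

(-125, 125)

First find the eigenvalue: Hv = (-5, 5) = 5·(-1, 1), so λ = 5.
Then H^3 v = λ^3·v = 5^3·(-1, 1) = 125·(-1, 1) = (-125, 125).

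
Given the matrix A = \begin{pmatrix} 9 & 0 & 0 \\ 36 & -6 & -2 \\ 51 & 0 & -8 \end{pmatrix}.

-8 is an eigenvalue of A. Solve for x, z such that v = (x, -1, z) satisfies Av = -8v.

0, -1

We need (A + 8I)v = 0.
A + 8I = [[17, 0, 0], [36, 2, -2], [51, 0, 0]].
Row 1: (17)·x + (0)·-1 + (0)·z = 0
Row 2: (36)·x + (2)·-1 + (-2)·z = 0
Row 3: (51)·x + (0)·-1 + (0)·z = 0
Solving gives x = 0, z = -1.
Check: A·(0, -1, -1) = (0, 8, 8) = -8·(0, -1, -1).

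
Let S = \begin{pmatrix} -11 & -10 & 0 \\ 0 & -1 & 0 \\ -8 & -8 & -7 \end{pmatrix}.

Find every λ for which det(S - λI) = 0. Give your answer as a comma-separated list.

-11, -7, -1

The characteristic polynomial is p(μ) = det(μI - S).
Expanding the 3×3 determinant: p(μ) = μ^3 + 19μ^2 + 95μ + 77.
Since p(-1) = 0, μ = -1 is a root.
Dividing by (μ + 1) leaves μ^2 + 18μ + 77.
The quadratic factors as (μ + 11)·(μ + 7).
Eigenvalues: -11, -7, -1.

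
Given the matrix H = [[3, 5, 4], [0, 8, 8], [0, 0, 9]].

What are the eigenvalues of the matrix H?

H is upper triangular, so its eigenvalues are the diagonal entries.
Diagonal: 3, 8, 9.

3, 8, 9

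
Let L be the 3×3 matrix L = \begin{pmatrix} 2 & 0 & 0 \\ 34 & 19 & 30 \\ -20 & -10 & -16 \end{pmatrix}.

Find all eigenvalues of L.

Compute the characteristic polynomial p(r) = det(rI - L).
Cofactor expansion gives p(r) = r^3 - 5r^2 + 2r + 8.
Since p(4) = 0, r = 4 is a root.
Dividing by (r - 4) leaves r^2 - r - 2.
The quadratic factors as (r + 1)·(r - 2).
Eigenvalues: -1, 2, 4.

-1, 2, 4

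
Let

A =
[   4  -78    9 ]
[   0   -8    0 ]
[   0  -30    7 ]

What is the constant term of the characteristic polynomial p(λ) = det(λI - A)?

p(0) = det(0·I − A) = det(−A) = (−1)^3·det(A).
det(A) = -224, so p(0) = 224.

224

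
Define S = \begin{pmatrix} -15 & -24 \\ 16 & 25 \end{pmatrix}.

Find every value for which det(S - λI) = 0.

det(S - tI) = (-15 - t)(25 - t) - (-24)·(16) = t^2 - 10t + 9.
This factors as (t - 1)·(t - 9) = 0.
Eigenvalues: 1, 9.

1, 9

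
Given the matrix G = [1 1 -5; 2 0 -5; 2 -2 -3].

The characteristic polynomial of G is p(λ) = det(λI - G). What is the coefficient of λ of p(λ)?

p(λ) = λ^3 + 2λ^2 - 5λ - 6.
The coefficient of λ is -5.

-5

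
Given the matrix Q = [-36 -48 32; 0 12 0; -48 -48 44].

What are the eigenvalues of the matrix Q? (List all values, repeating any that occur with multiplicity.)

The characteristic polynomial is p(r) = det(rI - Q).
Cofactor expansion gives p(r) = r^3 - 20r^2 + 48r + 576.
Rational-root test: r = 12 gives p(12) = 0.
Dividing by (r - 12) leaves r^2 - 8r - 48.
The quadratic factors as (r + 4)·(r - 12).
Eigenvalues: -4, 12, 12.

-4, 12, 12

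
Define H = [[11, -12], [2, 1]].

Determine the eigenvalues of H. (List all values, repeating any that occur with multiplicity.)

5, 7

det(H - sI) = (11 - s)(1 - s) - (-12)·(2) = s^2 - 12s + 35.
This factors as (s - 5)·(s - 7) = 0.
Eigenvalues: 5, 7.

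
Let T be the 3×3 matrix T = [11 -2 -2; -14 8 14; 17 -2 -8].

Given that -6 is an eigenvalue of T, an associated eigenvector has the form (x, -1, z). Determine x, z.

We need (T + 6I)v = 0.
T + 6I = [[17, -2, -2], [-14, 14, 14], [17, -2, -2]].
Row 1: (17)·x + (-2)·-1 + (-2)·z = 0
Row 2: (-14)·x + (14)·-1 + (14)·z = 0
Row 3: (17)·x + (-2)·-1 + (-2)·z = 0
Solving gives x = 0, z = 1.
Check: T·(0, -1, 1) = (0, 6, -6) = -6·(0, -1, 1).

0, 1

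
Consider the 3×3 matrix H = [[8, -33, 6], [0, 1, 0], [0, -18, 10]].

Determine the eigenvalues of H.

Set up det(μI - H) = 0.
Expanding along the first row, p(μ) = μ^3 - 19μ^2 + 98μ - 80.
Rational-root test: μ = 1 gives p(1) = 0.
Dividing by (μ - 1) leaves μ^2 - 18μ + 80.
The quadratic factors as (μ - 8)·(μ - 10).
Eigenvalues: 1, 8, 10.

1, 8, 10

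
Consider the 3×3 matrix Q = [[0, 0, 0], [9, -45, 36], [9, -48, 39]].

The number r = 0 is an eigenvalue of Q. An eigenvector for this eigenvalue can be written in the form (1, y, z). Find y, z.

We need (Q)v = 0.
Q = [[0, 0, 0], [9, -45, 36], [9, -48, 39]].
Row 1: (0)·1 + (0)·y + (0)·z = 0
Row 2: (9)·1 + (-45)·y + (36)·z = 0
Row 3: (9)·1 + (-48)·y + (39)·z = 0
Solving gives y = 1, z = 1.
Check: Q·(1, 1, 1) = (0, 0, 0) = 0·(1, 1, 1).

1, 1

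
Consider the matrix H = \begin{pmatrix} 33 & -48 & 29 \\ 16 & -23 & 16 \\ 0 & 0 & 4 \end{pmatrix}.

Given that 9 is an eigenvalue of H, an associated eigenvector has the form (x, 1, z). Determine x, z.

2, 0

We need (H - 9I)v = 0.
H - 9I = [[24, -48, 29], [16, -32, 16], [0, 0, -5]].
Row 1: (24)·x + (-48)·1 + (29)·z = 0
Row 2: (16)·x + (-32)·1 + (16)·z = 0
Row 3: (0)·x + (0)·1 + (-5)·z = 0
Solving gives x = 2, z = 0.
Check: H·(2, 1, 0) = (18, 9, 0) = 9·(2, 1, 0).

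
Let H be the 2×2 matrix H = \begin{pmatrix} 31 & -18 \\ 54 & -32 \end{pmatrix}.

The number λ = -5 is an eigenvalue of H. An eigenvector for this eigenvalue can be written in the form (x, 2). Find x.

We need (H + 5I)v = 0.
H + 5I = [[36, -18], [54, -27]].
Row 1: (36)·x + (-18)·2 = 0
Row 2: (54)·x + (-27)·2 = 0
Solving gives x = 1.
Check: H·(1, 2) = (-5, -10) = -5·(1, 2).

1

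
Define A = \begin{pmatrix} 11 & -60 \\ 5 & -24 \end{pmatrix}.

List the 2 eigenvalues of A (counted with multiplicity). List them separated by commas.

-9, -4

det(A - tI) = (11 - t)(-24 - t) - (-60)·(5) = t^2 + 13t + 36.
This factors as (t + 9)·(t + 4) = 0.
Eigenvalues: -9, -4.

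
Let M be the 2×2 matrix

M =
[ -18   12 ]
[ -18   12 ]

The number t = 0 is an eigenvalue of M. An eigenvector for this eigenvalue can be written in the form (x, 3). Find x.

2

We need (M)v = 0.
M = [[-18, 12], [-18, 12]].
Row 1: (-18)·x + (12)·3 = 0
Row 2: (-18)·x + (12)·3 = 0
Solving gives x = 2.
Check: M·(2, 3) = (0, 0) = 0·(2, 3).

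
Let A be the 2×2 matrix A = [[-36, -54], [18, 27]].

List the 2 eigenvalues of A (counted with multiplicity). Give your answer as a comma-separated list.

-9, 0

det(A - λI) = (-36 - λ)(27 - λ) - (-54)·(18) = λ^2 + 9λ.
This factors as (λ + 9)·λ = 0.
Eigenvalues: -9, 0.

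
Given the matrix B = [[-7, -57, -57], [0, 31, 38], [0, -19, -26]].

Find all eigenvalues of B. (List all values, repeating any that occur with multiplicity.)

-7, -7, 12

Compute the characteristic polynomial p(s) = det(sI - B).
Expanding the 3×3 determinant: p(s) = s^3 + 2s^2 - 119s - 588.
Rational-root test: s = -7 gives p(-7) = 0.
Dividing by (s + 7) leaves s^2 - 5s - 84.
The quadratic factors as (s + 7)·(s - 12).
Eigenvalues: -7, -7, 12.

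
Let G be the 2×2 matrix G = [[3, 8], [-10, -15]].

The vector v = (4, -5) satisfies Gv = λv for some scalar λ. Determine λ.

-7

Compute Gv: G·(4, -5) = (-28, 35).
Since Gv = λv, compare component 1: -28 = λ·4, so λ = -7.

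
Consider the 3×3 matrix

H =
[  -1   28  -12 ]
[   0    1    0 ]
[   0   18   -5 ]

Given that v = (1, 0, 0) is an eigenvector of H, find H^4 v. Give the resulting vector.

First find the eigenvalue: Hv = (-1, 0, 0) = -1·(1, 0, 0), so λ = -1.
Then H^4 v = λ^4·v = (-1)^4·(1, 0, 0) = 1·(1, 0, 0) = (1, 0, 0).

(1, 0, 0)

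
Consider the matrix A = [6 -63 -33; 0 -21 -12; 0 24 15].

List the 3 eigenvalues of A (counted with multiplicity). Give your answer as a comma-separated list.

-9, 3, 6

Compute the characteristic polynomial p(s) = det(sI - A).
Expanding the 3×3 determinant: p(s) = s^3 - 63s + 162.
Rational-root test: s = 3 gives p(3) = 0.
Dividing by (s - 3) leaves s^2 + 3s - 54.
The quadratic factors as (s + 9)·(s - 6).
Eigenvalues: -9, 3, 6.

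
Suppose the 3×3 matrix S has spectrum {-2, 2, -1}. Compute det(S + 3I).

10

If S has eigenvalues -2, 2, -1, then S + 3I has eigenvalues 1, 5, 2.
det(S + 3I) = (1) · (5) · (2) = 10.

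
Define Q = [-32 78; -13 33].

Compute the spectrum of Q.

-6, 7

det(Q - rI) = (-32 - r)(33 - r) - (78)·(-13) = r^2 - r - 42.
This factors as (r + 6)·(r - 7) = 0.
Eigenvalues: -6, 7.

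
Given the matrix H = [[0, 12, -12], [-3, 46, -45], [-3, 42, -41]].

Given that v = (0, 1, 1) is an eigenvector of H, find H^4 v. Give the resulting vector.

(0, 1, 1)

First find the eigenvalue: Hv = (0, 1, 1) = 1·(0, 1, 1), so λ = 1.
Then H^4 v = λ^4·v = 1^4·(0, 1, 1) = 1·(0, 1, 1) = (0, 1, 1).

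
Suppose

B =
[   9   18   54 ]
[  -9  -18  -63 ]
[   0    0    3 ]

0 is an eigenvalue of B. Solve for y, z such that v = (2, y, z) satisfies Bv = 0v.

-1, 0

We need (B)v = 0.
B = [[9, 18, 54], [-9, -18, -63], [0, 0, 3]].
Row 1: (9)·2 + (18)·y + (54)·z = 0
Row 2: (-9)·2 + (-18)·y + (-63)·z = 0
Row 3: (0)·2 + (0)·y + (3)·z = 0
Solving gives y = -1, z = 0.
Check: B·(2, -1, 0) = (0, 0, 0) = 0·(2, -1, 0).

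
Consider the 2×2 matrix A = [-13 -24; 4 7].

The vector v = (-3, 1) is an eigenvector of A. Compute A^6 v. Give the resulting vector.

First find the eigenvalue: Av = (15, -5) = -5·(-3, 1), so λ = -5.
Then A^6 v = λ^6·v = (-5)^6·(-3, 1) = 15625·(-3, 1) = (-46875, 15625).

(-46875, 15625)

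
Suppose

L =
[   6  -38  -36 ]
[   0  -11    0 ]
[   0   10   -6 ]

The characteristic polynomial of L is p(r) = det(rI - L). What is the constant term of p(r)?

p(r) = r^3 + 11r^2 - 36r - 396.
The constant term is -396.

-396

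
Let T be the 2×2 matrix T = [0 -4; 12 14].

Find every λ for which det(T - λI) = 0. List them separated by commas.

6, 8

det(T - μI) = (0 - μ)(14 - μ) - (-4)·(12) = μ^2 - 14μ + 48.
This factors as (μ - 6)·(μ - 8) = 0.
Eigenvalues: 6, 8.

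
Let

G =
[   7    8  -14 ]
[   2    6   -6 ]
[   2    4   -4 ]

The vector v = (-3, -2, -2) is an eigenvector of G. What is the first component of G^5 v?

-729

First find the eigenvalue: Gv = (-9, -6, -6) = 3·(-3, -2, -2), so λ = 3.
Then G^5 v = λ^5·v = 3^5·(-3, -2, -2) = 243·(-3, -2, -2) = (-729, -486, -486).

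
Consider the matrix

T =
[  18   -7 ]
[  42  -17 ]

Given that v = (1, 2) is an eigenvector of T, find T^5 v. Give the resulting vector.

First find the eigenvalue: Tv = (4, 8) = 4·(1, 2), so λ = 4.
Then T^5 v = λ^5·v = 4^5·(1, 2) = 1024·(1, 2) = (1024, 2048).

(1024, 2048)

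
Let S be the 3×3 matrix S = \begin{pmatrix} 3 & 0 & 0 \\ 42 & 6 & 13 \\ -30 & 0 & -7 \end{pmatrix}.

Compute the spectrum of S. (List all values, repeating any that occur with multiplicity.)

-7, 3, 6

The characteristic polynomial is p(r) = det(rI - S).
Expanding along the first row, p(r) = r^3 - 2r^2 - 45r + 126.
Rational-root test: r = 6 gives p(6) = 0.
Dividing by (r - 6) leaves r^2 + 4r - 21.
The quadratic factors as (r + 7)·(r - 3).
Eigenvalues: -7, 3, 6.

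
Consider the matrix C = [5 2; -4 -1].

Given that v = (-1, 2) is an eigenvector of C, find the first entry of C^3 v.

First find the eigenvalue: Cv = (-1, 2) = 1·(-1, 2), so λ = 1.
Then C^3 v = λ^3·v = 1^3·(-1, 2) = 1·(-1, 2) = (-1, 2).

-1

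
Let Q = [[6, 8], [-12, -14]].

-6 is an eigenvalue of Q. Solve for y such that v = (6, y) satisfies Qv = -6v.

-9

We need (Q + 6I)v = 0.
Q + 6I = [[12, 8], [-12, -8]].
Row 1: (12)·6 + (8)·y = 0
Row 2: (-12)·6 + (-8)·y = 0
Solving gives y = -9.
Check: Q·(6, -9) = (-36, 54) = -6·(6, -9).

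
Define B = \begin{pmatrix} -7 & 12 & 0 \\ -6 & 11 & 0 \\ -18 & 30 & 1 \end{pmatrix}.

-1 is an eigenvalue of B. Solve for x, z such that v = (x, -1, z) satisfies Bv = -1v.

-2, -3

We need (B + 1I)v = 0.
B + 1I = [[-6, 12, 0], [-6, 12, 0], [-18, 30, 2]].
Row 1: (-6)·x + (12)·-1 + (0)·z = 0
Row 2: (-6)·x + (12)·-1 + (0)·z = 0
Row 3: (-18)·x + (30)·-1 + (2)·z = 0
Solving gives x = -2, z = -3.
Check: B·(-2, -1, -3) = (2, 1, 3) = -1·(-2, -1, -3).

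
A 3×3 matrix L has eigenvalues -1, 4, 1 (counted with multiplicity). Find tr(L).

trace(L) is the sum of the eigenvalues: (-1) + (4) + (1) = 4.

4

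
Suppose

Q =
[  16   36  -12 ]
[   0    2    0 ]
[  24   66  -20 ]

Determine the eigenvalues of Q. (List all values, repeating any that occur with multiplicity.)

Compute the characteristic polynomial p(λ) = det(λI - Q).
Expanding the 3×3 determinant: p(λ) = λ^3 + 2λ^2 - 40λ + 64.
Since p(4) = 0, λ = 4 is a root.
Dividing by (λ - 4) leaves λ^2 + 6λ - 16.
The quadratic factors as (λ + 8)·(λ - 2).
Eigenvalues: -8, 2, 4.

-8, 2, 4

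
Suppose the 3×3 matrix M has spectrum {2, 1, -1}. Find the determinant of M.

det(M) is the product of the eigenvalues: (2) · (1) · (-1) = -2.

-2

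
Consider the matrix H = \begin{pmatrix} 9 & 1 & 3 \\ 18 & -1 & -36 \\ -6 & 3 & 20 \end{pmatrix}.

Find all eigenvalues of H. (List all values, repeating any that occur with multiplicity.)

8, 9, 11

The characteristic polynomial is p(s) = det(sI - H).
Expanding along the first row, p(s) = s^3 - 28s^2 + 259s - 792.
Rational-root test: s = 8 gives p(8) = 0.
Factor out (s - 8): p(s) = (s - 8)·(s^2 - 20s + 99).
The quadratic factors as (s - 9)·(s - 11).
Eigenvalues: 8, 9, 11.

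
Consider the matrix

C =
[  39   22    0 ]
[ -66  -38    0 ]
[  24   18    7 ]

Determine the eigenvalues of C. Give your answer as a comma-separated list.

-5, 6, 7

Compute the characteristic polynomial p(s) = det(sI - C).
Expanding the 3×3 determinant: p(s) = s^3 - 8s^2 - 23s + 210.
Since p(-5) = 0, s = -5 is a root.
Factor out (s + 5): p(s) = (s + 5)·(s^2 - 13s + 42).
The quadratic factors as (s - 6)·(s - 7).
Eigenvalues: -5, 6, 7.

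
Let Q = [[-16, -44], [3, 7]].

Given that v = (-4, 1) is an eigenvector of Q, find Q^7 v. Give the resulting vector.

First find the eigenvalue: Qv = (20, -5) = -5·(-4, 1), so λ = -5.
Then Q^7 v = λ^7·v = (-5)^7·(-4, 1) = -78125·(-4, 1) = (312500, -78125).

(312500, -78125)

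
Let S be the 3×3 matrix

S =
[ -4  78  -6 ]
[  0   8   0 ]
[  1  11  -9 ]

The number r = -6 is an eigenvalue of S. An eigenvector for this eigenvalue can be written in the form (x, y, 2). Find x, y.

We need (S + 6I)v = 0.
S + 6I = [[2, 78, -6], [0, 14, 0], [1, 11, -3]].
Row 1: (2)·x + (78)·y + (-6)·2 = 0
Row 2: (0)·x + (14)·y + (0)·2 = 0
Row 3: (1)·x + (11)·y + (-3)·2 = 0
Solving gives x = 6, y = 0.
Check: S·(6, 0, 2) = (-36, 0, -12) = -6·(6, 0, 2).

6, 0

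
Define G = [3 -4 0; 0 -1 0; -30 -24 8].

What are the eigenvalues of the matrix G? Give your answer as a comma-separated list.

Set up det(lambda·I - G) = 0.
Expanding along the first row, p(lambda) = lambda^3 - 10·lambda^2 + 13·lambda + 24.
Rational-root test: lambda = 8 gives p(8) = 0.
Factor out (lambda - 8): p(lambda) = (lambda - 8)·(lambda^2 - 2·lambda - 3).
The quadratic factors as (lambda + 1)·(lambda - 3).
Eigenvalues: -1, 3, 8.

-1, 3, 8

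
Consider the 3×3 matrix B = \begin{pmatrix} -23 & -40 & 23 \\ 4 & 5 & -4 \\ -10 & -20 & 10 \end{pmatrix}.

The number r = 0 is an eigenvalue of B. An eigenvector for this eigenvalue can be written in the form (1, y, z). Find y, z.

0, 1

We need (B)v = 0.
B = [[-23, -40, 23], [4, 5, -4], [-10, -20, 10]].
Row 1: (-23)·1 + (-40)·y + (23)·z = 0
Row 2: (4)·1 + (5)·y + (-4)·z = 0
Row 3: (-10)·1 + (-20)·y + (10)·z = 0
Solving gives y = 0, z = 1.
Check: B·(1, 0, 1) = (0, 0, 0) = 0·(1, 0, 1).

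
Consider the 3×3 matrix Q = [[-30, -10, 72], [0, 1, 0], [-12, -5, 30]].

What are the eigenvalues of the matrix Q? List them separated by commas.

-6, 1, 6

The characteristic polynomial is p(μ) = det(μI - Q).
Expanding along the first row, p(μ) = μ^3 - μ^2 - 36μ + 36.
Since p(-6) = 0, μ = -6 is a root.
Factor out (μ + 6): p(μ) = (μ + 6)·(μ^2 - 7μ + 6).
The quadratic factors as (μ - 1)·(μ - 6).
Eigenvalues: -6, 1, 6.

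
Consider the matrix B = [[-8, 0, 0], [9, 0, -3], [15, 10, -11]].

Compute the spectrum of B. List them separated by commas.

Compute the characteristic polynomial p(μ) = det(μI - B).
Expanding the 3×3 determinant: p(μ) = μ^3 + 19μ^2 + 118μ + 240.
Since p(-5) = 0, μ = -5 is a root.
Factor out (μ + 5): p(μ) = (μ + 5)·(μ^2 + 14μ + 48).
The quadratic factors as (μ + 8)·(μ + 6).
Eigenvalues: -8, -6, -5.

-8, -6, -5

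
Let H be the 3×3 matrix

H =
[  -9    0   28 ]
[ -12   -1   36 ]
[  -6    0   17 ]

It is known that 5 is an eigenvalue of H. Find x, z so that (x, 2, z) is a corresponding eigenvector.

We need (H - 5I)v = 0.
H - 5I = [[-14, 0, 28], [-12, -6, 36], [-6, 0, 12]].
Row 1: (-14)·x + (0)·2 + (28)·z = 0
Row 2: (-12)·x + (-6)·2 + (36)·z = 0
Row 3: (-6)·x + (0)·2 + (12)·z = 0
Solving gives x = 2, z = 1.
Check: H·(2, 2, 1) = (10, 10, 5) = 5·(2, 2, 1).

2, 1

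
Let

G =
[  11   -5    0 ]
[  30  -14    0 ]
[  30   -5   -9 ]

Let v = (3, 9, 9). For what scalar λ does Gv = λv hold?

-4

Compute Gv: G·(3, 9, 9) = (-12, -36, -36).
Since Gv = λv, compare component 1: -12 = λ·3, so λ = -4.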